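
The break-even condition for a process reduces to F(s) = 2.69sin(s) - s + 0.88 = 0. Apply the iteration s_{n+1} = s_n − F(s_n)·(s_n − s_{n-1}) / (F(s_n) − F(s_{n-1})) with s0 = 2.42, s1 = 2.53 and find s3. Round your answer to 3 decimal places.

2.497

F(2.42) = 0.23696, F(2.53) = -0.10548
s2 = 2.53000 − (-0.10548)·(2.53000 − 2.42000) / (-0.10548 − 0.23696) = 2.53000 − (-0.01160)/(-0.34244) = 2.49612
F(2.49612) = 0.00212
s3 = 2.49612 − 0.00212·(2.49612 − 2.53000) / (0.00212 − (-0.10548)) = 2.49612 − (-0.00007)/(0.10760) = 2.49679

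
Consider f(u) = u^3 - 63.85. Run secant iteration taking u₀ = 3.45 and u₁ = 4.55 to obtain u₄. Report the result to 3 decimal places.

f(3.45) = -22.78637, f(4.55) = 30.34637
u₂ = 4.55000 − 30.34637·(4.55000 − 3.45000) / (30.34637 − (-22.78637)) = 4.55000 − (33.38101)/(53.13275) = 3.92174
f(3.92174) = -3.53332
u₃ = 3.92174 − (-3.53332)·(3.92174 − 4.55000) / (-3.53332 − 30.34637) = 3.92174 − (2.21983)/(-33.87969) = 3.98726
f(3.98726) = -0.45938
u₄ = 3.98726 − (-0.45938)·(3.98726 − 3.92174) / (-0.45938 − (-3.53332)) = 3.98726 − (-0.03010)/(3.07394) = 3.99706

3.997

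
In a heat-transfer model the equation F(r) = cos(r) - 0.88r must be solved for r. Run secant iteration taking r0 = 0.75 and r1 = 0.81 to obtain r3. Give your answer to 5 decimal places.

F(0.75) = 0.0716889, F(0.81) = -0.0233016
r2 = 0.8100000 − (-0.0233016)·(0.8100000 − 0.7500000) / (-0.0233016 − 0.0716889) = 0.8100000 − (-0.0013981)/(-0.0949904) = 0.7952817
F(0.7952817) = 0.0002357
r3 = 0.7952817 − 0.0002357·(0.7952817 − 0.8100000) / (0.0002357 − (-0.0233016)) = 0.7952817 − (-0.0000035)/(0.0235373) = 0.7954291

0.79543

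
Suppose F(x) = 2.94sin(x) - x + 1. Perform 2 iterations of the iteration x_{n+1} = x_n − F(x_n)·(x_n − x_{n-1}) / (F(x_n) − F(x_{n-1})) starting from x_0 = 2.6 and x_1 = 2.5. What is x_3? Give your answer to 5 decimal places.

F(2.6) = -0.0844260, F(2.5) = 0.2595081
x_2 = 2.5000000 − 0.2595081·(2.5000000 − 2.6000000) / (0.2595081 − (-0.0844260)) = 2.5000000 − (-0.0259508)/(0.3439341) = 2.5754529
F(2.5754529) = 0.0014988
x_3 = 2.5754529 − 0.0014988·(2.5754529 − 2.5000000) / (0.0014988 − 0.2595081) = 2.5754529 − (0.0001131)/(-0.2580093) = 2.5758912

2.57589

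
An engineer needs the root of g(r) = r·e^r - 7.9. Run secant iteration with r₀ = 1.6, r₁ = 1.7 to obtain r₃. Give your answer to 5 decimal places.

g(1.6) = 0.0248519, g(1.7) = 1.4057106
r₂ = 1.7000000 − 1.4057106·(1.7000000 − 1.6000000) / (1.4057106 − 0.0248519) = 1.7000000 − (0.1405711)/(1.3808587) = 1.5982003
g(1.5982003) = 0.0017039
r₃ = 1.5982003 − 0.0017039·(1.5982003 − 1.7000000) / (0.0017039 − 1.4057106) = 1.5982003 − (-0.0001735)/(-1.4040067) = 1.5980767

1.59808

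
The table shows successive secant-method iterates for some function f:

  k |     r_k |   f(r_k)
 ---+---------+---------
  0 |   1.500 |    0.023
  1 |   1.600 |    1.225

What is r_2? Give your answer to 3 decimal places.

1.498

r_2 = 1.600 − 1.225·(1.600 − 1.500) / (1.225 − 0.023)
   = 1.600 − (0.12250)/(1.20200) = 1.49809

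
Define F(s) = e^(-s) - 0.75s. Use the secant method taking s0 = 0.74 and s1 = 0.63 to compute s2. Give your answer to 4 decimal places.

0.6779

F(0.74) = -0.077886, F(0.63) = 0.060092
s2 = 0.630000 − 0.060092·(0.630000 − 0.740000) / (0.060092 − (-0.077886)) = 0.630000 − (-0.006610)/(0.137978) = 0.677907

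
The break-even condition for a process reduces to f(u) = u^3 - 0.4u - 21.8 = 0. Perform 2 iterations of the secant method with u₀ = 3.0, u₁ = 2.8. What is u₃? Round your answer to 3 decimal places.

f(3.0) = 4.00000, f(2.8) = -0.96800
u₂ = 2.80000 − (-0.96800)·(2.80000 − 3.00000) / (-0.96800 − 4.00000) = 2.80000 − (0.19360)/(-4.96800) = 2.83897
f(2.83897) = -0.05421
u₃ = 2.83897 − (-0.05421)·(2.83897 − 2.80000) / (-0.05421 − (-0.96800)) = 2.83897 − (-0.00211)/(0.91379) = 2.84128

2.841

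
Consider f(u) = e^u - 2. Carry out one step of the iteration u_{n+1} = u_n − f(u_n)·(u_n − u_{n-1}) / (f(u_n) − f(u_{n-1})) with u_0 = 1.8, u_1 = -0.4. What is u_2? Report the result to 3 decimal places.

0.144

f(1.8) = 4.04965, f(-0.4) = -1.32968
u_2 = -0.40000 − (-1.32968)·(-0.40000 − 1.80000) / (-1.32968 − 4.04965) = -0.40000 − (2.92530)/(-5.37933) = 0.14380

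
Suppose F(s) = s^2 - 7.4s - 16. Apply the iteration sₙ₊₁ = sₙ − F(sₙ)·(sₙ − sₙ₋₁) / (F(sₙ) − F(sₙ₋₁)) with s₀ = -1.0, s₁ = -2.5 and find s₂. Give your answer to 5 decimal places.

F(-1.0) = -7.6000000, F(-2.5) = 8.7500000
s₂ = -2.5000000 − 8.7500000·(-2.5000000 − (-1.0000000)) / (8.7500000 − (-7.6000000)) = -2.5000000 − (-13.1250000)/(16.3500000) = -1.6972477

-1.69725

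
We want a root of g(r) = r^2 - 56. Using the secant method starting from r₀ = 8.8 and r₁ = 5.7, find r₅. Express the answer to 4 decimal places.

7.4833

g(8.8) = 21.440000, g(5.7) = -23.510000
r₂ = 5.700000 − (-23.510000)·(5.700000 − 8.800000) / (-23.510000 − 21.440000) = 5.700000 − (72.881000)/(-44.950000) = 7.321379
g(7.321379) = -2.397405
r₃ = 7.321379 − (-2.397405)·(7.321379 − 5.700000) / (-2.397405 − (-23.510000)) = 7.321379 − (-3.887103)/(21.112595) = 7.505492
g(7.505492) = 0.332415
r₄ = 7.505492 − 0.332415·(7.505492 − 7.321379) / (0.332415 − (-2.397405)) = 7.505492 − (0.061202)/(2.729820) = 7.483073
g(7.483073) = -0.003625
r₅ = 7.483073 − (-0.003625)·(7.483073 − 7.505492) / (-0.003625 − 0.332415) = 7.483073 − (0.000081)/(-0.336040) = 7.483314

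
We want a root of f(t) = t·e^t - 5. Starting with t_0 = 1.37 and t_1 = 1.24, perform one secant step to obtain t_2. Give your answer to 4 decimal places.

1.3240

f(1.37) = 0.391430, f(1.24) = -0.715039
t_2 = 1.240000 − (-0.715039)·(1.240000 − 1.370000) / (-0.715039 − 0.391430) = 1.240000 − (0.092955)/(-1.106470) = 1.324011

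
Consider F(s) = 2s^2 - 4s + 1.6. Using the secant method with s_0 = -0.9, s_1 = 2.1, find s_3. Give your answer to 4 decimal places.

1.8083

F(-0.9) = 6.820000, F(2.1) = 2.020000
s_2 = 2.100000 − 2.020000·(2.100000 − (-0.900000)) / (2.020000 − 6.820000) = 2.100000 − (6.060000)/(-4.800000) = 3.362500
F(3.362500) = 10.762812
s_3 = 3.362500 − 10.762812·(3.362500 − 2.100000) / (10.762812 − 2.020000) = 3.362500 − (13.588051)/(8.742812) = 1.808303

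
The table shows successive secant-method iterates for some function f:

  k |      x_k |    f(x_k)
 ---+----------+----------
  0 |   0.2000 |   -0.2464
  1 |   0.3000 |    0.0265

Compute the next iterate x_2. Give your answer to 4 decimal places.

x_2 = 0.3000 − 0.0265·(0.3000 − 0.2000) / (0.0265 − (-0.2464))
   = 0.3000 − (0.002650)/(0.272900) = 0.290289

0.2903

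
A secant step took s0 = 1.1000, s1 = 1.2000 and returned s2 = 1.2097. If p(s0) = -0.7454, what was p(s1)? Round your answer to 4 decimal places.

-0.0659

The secant line through (1.1000, -0.7454) and (1.2000, p(s1)) crosses zero at s2 = 1.2097.
So (1.1000, -0.7454), (1.2000, p(s1)), (1.2097, 0) are collinear:
p(s1) = -0.7454 · (1.2000 − 1.2097) / (1.1000 − 1.2097) = -0.7454 · (-0.009700)/(-0.109700) = -0.065910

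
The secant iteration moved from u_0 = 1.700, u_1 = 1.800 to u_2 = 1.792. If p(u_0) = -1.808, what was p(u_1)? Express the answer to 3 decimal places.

The secant line through (1.700, -1.808) and (1.800, p(u_1)) crosses zero at u_2 = 1.792.
So (1.700, -1.808), (1.800, p(u_1)), (1.792, 0) are collinear:
p(u_1) = -1.808 · (1.800 − 1.792) / (1.700 − 1.792) = -1.808 · (0.00800)/(-0.09200) = 0.15722

0.157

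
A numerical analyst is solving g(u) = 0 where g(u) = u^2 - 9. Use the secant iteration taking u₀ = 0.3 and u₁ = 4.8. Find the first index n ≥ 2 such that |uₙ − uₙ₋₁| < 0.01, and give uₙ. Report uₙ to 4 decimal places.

n = 6, uₙ = 3.0000

g(0.3) = -8.910000, g(4.8) = 14.040000
u₂ = 4.800000 − 14.040000·(4.500000)/(22.950000) = 2.047059;  |Δ| = 2.752941
g(2.047059) = -4.809550
u₃ = 2.047059 − (-4.809550)·(-2.752941)/(-18.849550) = 2.749485;  |Δ| = 0.702426
g(2.749485) = -1.440335
u₄ = 2.749485 − (-1.440335)·(0.702426)/(3.369215) = 3.049771;  |Δ| = 0.300286
g(3.049771) = 0.301100
u₅ = 3.049771 − 0.301100·(0.300286)/(1.741435) = 2.997850;  |Δ| = 0.051921
g(2.997850) = -0.012895
u₆ = 2.997850 − (-0.012895)·(-0.051921)/(-0.313996) = 2.999982;  |Δ| = 0.002132
|u₆ − u₅| = 0.002132 < 0.01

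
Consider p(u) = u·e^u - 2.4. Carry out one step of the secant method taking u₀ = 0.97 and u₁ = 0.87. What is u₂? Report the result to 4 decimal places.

0.9371

p(0.97) = 0.158806, p(0.87) = -0.323388
u₂ = 0.870000 − (-0.323388)·(0.870000 − 0.970000) / (-0.323388 − 0.158806) = 0.870000 − (0.032339)/(-0.482194) = 0.937066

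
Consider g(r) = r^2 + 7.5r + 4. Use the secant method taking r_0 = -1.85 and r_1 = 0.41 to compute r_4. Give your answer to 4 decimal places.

-0.5769

g(-1.85) = -6.452500, g(0.41) = 7.243100
r_2 = 0.410000 − 7.243100·(0.410000 − (-1.850000)) / (7.243100 − (-6.452500)) = 0.410000 − (16.369406)/(13.695600) = -0.785231
g(-0.785231) = -1.272645
r_3 = -0.785231 − (-1.272645)·(-0.785231 − 0.410000) / (-1.272645 − 7.243100) = -0.785231 − (1.521105)/(-8.515745) = -0.606608
g(-0.606608) = -0.181589
r_4 = -0.606608 − (-0.181589)·(-0.606608 − (-0.785231)) / (-0.181589 − (-1.272645)) = -0.606608 − (-0.032436)/(1.091056) = -0.576879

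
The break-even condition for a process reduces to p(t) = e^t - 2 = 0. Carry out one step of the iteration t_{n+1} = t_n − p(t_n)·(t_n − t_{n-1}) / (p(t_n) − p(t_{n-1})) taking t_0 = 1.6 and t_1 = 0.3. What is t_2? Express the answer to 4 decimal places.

0.5346

p(1.6) = 2.953032, p(0.3) = -0.650141
t_2 = 0.300000 − (-0.650141)·(0.300000 − 1.600000) / (-0.650141 − 2.953032) = 0.300000 − (0.845184)/(-3.603174) = 0.534566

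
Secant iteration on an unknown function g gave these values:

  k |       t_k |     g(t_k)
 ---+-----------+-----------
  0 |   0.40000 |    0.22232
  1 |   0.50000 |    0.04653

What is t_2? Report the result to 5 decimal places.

0.52647

t_2 = 0.50000 − 0.04653·(0.50000 − 0.40000) / (0.04653 − 0.22232)
   = 0.50000 − (0.0046530)/(-0.1757900) = 0.5264691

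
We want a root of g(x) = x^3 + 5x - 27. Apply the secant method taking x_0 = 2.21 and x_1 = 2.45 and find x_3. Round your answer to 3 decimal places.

g(2.21) = -5.15614, g(2.45) = -0.04387
x_2 = 2.45000 − (-0.04387)·(2.45000 − 2.21000) / (-0.04387 − (-5.15614)) = 2.45000 − (-0.01053)/(5.11226) = 2.45206
g(2.45206) = 0.00355
x_3 = 2.45206 − 0.00355·(2.45206 − 2.45000) / (0.00355 − (-0.04387)) = 2.45206 − (0.00001)/(0.04742) = 2.45191

2.452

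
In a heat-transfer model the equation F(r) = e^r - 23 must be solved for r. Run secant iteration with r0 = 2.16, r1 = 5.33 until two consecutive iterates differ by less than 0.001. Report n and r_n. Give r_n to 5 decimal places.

F(2.16) = -14.3288623, F(5.33) = 183.4379742
r2 = 5.3300000 − 183.4379742·(3.1700000)/(197.7668365) = 2.3896770;  |Δ| = 2.9403230
F(2.3896770) = -12.0900306
r3 = 2.3896770 − (-12.0900306)·(-2.9403230)/(-195.5280047) = 2.5714852;  |Δ| = 0.1818082
F(2.5714852) = -9.9147558
r4 = 2.5714852 − (-9.9147558)·(0.1818082)/(2.1752748) = 3.4001547;  |Δ| = 0.8286695
F(3.4001547) = 6.9687365
r5 = 3.4001547 − 6.9687365·(0.8286695)/(16.8834923) = 3.0581177;  |Δ| = 0.3420370
F(3.0581177) = -1.7125501
r6 = 3.0581177 − (-1.7125501)·(-0.3420370)/(-8.6812866) = 3.1255910;  |Δ| = 0.0674734
F(3.1255910) = -0.2266487
r7 = 3.1255910 − (-0.2266487)·(0.0674734)/(1.4859014) = 3.1358829;  |Δ| = 0.0102919
F(3.1358829) = 0.0089426
r8 = 3.1358829 − 0.0089426·(0.0102919)/(0.2355913) = 3.1354923;  |Δ| = 0.0003907
|r8 − r7| = 0.0003907 < 0.001

n = 8, r_n = 3.13549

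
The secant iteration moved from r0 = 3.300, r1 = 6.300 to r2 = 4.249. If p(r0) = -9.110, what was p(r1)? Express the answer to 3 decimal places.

The secant line through (3.300, -9.110) and (6.300, p(r1)) crosses zero at r2 = 4.249.
So (3.300, -9.110), (6.300, p(r1)), (4.249, 0) are collinear:
p(r1) = -9.110 · (6.300 − 4.249) / (3.300 − 4.249) = -9.110 · (2.05100)/(-0.94900) = 19.68874

19.689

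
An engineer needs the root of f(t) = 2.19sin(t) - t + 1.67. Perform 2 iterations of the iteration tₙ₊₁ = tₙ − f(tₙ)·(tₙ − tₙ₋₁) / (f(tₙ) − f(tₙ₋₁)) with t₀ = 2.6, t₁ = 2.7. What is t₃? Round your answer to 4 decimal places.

2.6683

f(2.6) = 0.198948, f(2.7) = -0.094038
t₂ = 2.700000 − (-0.094038)·(2.700000 − 2.600000) / (-0.094038 − 0.198948) = 2.700000 − (-0.009404)/(-0.292986) = 2.667904
f(2.667904) = 0.001114
t₃ = 2.667904 − 0.001114·(2.667904 − 2.700000) / (0.001114 − (-0.094038)) = 2.667904 − (-0.000036)/(0.095152) = 2.668279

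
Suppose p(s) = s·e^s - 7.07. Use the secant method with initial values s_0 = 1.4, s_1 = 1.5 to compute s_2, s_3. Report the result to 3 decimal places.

p(1.4) = -1.39272, p(1.5) = -0.34747
s_2 = 1.50000 − (-0.34747)·(1.50000 − 1.40000) / (-0.34747 − (-1.39272)) = 1.50000 − (-0.03475)/(1.04525) = 1.53324
p(1.53324) = 0.03378
s_3 = 1.53324 − 0.03378·(1.53324 − 1.50000) / (0.03378 − (-0.34747)) = 1.53324 − (0.00112)/(0.38125) = 1.53030

1.533, 1.530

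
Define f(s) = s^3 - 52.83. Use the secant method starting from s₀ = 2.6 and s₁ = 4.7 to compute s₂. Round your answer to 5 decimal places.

f(2.6) = -35.2540000, f(4.7) = 50.9930000
s₂ = 4.7000000 − 50.9930000·(4.7000000 − 2.6000000) / (50.9930000 − (-35.2540000)) = 4.7000000 − (107.0853000)/(86.2470000) = 3.4583881

3.45839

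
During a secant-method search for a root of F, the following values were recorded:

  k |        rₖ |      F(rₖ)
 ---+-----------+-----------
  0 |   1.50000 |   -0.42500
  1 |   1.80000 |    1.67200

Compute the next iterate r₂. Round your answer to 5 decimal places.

1.56080

r₂ = 1.80000 − 1.67200·(1.80000 − 1.50000) / (1.67200 − (-0.42500))
   = 1.80000 − (0.5016000)/(2.0970000) = 1.5608011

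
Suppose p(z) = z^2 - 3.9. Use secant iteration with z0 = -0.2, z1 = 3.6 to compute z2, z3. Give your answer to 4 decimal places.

p(-0.2) = -3.860000, p(3.6) = 9.060000
z2 = 3.600000 − 9.060000·(3.600000 − (-0.200000)) / (9.060000 − (-3.860000)) = 3.600000 − (34.428000)/(12.920000) = 0.935294
p(0.935294) = -3.025225
z3 = 0.935294 − (-3.025225)·(0.935294 − 3.600000) / (-3.025225 − 9.060000) = 0.935294 − (8.061335)/(-12.085225) = 1.602335

0.9353, 1.6023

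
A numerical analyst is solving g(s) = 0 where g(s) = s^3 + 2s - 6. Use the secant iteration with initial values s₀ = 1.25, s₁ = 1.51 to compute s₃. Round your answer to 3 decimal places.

1.456

g(1.25) = -1.54688, g(1.51) = 0.46295
s₂ = 1.51000 − 0.46295·(1.51000 − 1.25000) / (0.46295 − (-1.54688)) = 1.51000 − (0.12037)/(2.00983) = 1.45011
g(1.45011) = -0.05046
s₃ = 1.45011 − (-0.05046)·(1.45011 − 1.51000) / (-0.05046 − 0.46295) = 1.45011 − (0.00302)/(-0.51341) = 1.45600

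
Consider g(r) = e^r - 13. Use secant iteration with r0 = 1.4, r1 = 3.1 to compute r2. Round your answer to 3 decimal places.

2.238

g(1.4) = -8.94480, g(3.1) = 9.19795
r2 = 3.10000 − 9.19795·(3.10000 − 1.40000) / (9.19795 − (-8.94480)) = 3.10000 − (15.63652)/(18.14275) = 2.23814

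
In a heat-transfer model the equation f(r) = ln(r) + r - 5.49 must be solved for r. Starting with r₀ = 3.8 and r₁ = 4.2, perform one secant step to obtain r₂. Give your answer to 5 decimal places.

f(3.8) = -0.3549989, f(4.2) = 0.1450845
r₂ = 4.2000000 − 0.1450845·(4.2000000 − 3.8000000) / (0.1450845 − (-0.3549989)) = 4.2000000 − (0.0580338)/(0.5000835) = 4.0839518

4.08395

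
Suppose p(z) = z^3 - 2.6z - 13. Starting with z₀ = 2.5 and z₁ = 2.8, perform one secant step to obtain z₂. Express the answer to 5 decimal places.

p(2.5) = -3.8750000, p(2.8) = 1.6720000
z₂ = 2.8000000 − 1.6720000·(2.8000000 − 2.5000000) / (1.6720000 − (-3.8750000)) = 2.8000000 − (0.5016000)/(5.5470000) = 2.7095727

2.70957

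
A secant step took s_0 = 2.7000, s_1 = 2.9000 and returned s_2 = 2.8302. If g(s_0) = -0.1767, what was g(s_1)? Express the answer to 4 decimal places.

The secant line through (2.7000, -0.1767) and (2.9000, g(s_1)) crosses zero at s_2 = 2.8302.
So (2.7000, -0.1767), (2.9000, g(s_1)), (2.8302, 0) are collinear:
g(s_1) = -0.1767 · (2.9000 − 2.8302) / (2.7000 − 2.8302) = -0.1767 · (0.069800)/(-0.130200) = 0.094729

0.0947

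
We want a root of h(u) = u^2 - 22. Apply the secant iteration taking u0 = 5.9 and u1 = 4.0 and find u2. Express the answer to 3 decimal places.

4.606

h(5.9) = 12.81000, h(4.0) = -6.00000
u2 = 4.00000 − (-6.00000)·(4.00000 − 5.90000) / (-6.00000 − 12.81000) = 4.00000 − (11.40000)/(-18.81000) = 4.60606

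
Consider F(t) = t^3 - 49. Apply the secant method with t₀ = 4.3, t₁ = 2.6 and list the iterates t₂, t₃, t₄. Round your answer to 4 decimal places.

F(4.3) = 30.507000, F(2.6) = -31.424000
t₂ = 2.600000 − (-31.424000)·(2.600000 − 4.300000) / (-31.424000 − 30.507000) = 2.600000 − (53.420800)/(-61.931000) = 3.462586
F(3.462586) = -7.485327
t₃ = 3.462586 − (-7.485327)·(3.462586 − 2.600000) / (-7.485327 − (-31.424000)) = 3.462586 − (-6.456736)/(23.938673) = 3.732306
F(3.732306) = 2.991412
t₄ = 3.732306 − 2.991412·(3.732306 − 3.462586) / (2.991412 − (-7.485327)) = 3.732306 − (0.806843)/(10.476739) = 3.655293

3.4626, 3.7323, 3.6553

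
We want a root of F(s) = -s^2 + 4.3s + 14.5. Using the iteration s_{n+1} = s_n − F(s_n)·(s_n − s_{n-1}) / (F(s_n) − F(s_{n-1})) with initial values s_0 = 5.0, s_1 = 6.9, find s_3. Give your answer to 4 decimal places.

6.5198

F(5.0) = 11.000000, F(6.9) = -3.440000
s_2 = 6.900000 − (-3.440000)·(6.900000 − 5.000000) / (-3.440000 − 11.000000) = 6.900000 − (-6.536000)/(-14.440000) = 6.447368
F(6.447368) = 0.655125
s_3 = 6.447368 − 0.655125·(6.447368 − 6.900000) / (0.655125 − (-3.440000)) = 6.447368 − (-0.296530)/(4.095125) = 6.519779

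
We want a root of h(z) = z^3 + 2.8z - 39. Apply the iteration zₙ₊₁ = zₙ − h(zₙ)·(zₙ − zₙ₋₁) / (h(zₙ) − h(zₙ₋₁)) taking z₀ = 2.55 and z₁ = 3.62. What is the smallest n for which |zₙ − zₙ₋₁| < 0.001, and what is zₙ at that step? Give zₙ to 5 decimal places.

n = 5, zₙ = 3.11664

h(2.55) = -15.2786250, h(3.62) = 18.5739280
z₂ = 3.6200000 − 18.5739280·(1.0700000)/(33.8525530) = 3.0329216;  |Δ| = 0.5870784
h(3.0329216) = -2.6091464
z₃ = 3.0329216 − (-2.6091464)·(-0.5870784)/(-21.1830744) = 3.1052328;  |Δ| = 0.0723112
h(3.1052328) = -0.3632320
z₄ = 3.1052328 − (-0.3632320)·(0.0723112)/(2.2459144) = 3.1169277;  |Δ| = 0.0116949
h(3.1169277) = 0.0090926
z₅ = 3.1169277 − 0.0090926·(0.0116949)/(0.3723246) = 3.1166421;  |Δ| = 0.0002856
|z₅ − z₄| = 0.0002856 < 0.001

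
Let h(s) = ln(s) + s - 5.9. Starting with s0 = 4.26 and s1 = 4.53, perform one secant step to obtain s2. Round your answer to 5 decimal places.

4.41537

h(4.26) = -0.1907308, h(4.53) = 0.1407219
s2 = 4.5300000 − 0.1407219·(4.5300000 − 4.2600000) / (0.1407219 − (-0.1907308)) = 4.5300000 − (0.0379949)/(0.3314528) = 4.4153685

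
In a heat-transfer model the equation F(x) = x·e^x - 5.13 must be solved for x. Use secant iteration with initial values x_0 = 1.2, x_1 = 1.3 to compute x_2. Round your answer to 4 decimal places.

F(1.2) = -1.145860, F(1.3) = -0.359914
x_2 = 1.300000 − (-0.359914)·(1.300000 − 1.200000) / (-0.359914 − (-1.145860)) = 1.300000 − (-0.035991)/(0.785945) = 1.345794

1.3458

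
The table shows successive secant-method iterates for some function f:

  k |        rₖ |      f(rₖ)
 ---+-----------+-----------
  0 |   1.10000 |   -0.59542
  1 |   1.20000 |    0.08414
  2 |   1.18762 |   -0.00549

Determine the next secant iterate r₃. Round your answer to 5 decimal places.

1.18838

r₃ = 1.18762 − (-0.00549)·(1.18762 − 1.20000) / (-0.00549 − 0.08414)
   = 1.18762 − (0.0000680)/(-0.0896300) = 1.1883783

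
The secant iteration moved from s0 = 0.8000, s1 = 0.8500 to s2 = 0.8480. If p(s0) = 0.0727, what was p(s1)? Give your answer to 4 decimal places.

-0.0030

The secant line through (0.8000, 0.0727) and (0.8500, p(s1)) crosses zero at s2 = 0.8480.
So (0.8000, 0.0727), (0.8500, p(s1)), (0.8480, 0) are collinear:
p(s1) = 0.0727 · (0.8500 − 0.8480) / (0.8000 − 0.8480) = 0.0727 · (0.002000)/(-0.048000) = -0.003029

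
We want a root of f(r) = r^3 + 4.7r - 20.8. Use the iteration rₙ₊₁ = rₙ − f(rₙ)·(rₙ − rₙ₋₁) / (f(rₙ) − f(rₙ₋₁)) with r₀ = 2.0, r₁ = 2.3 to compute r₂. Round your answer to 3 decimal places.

f(2.0) = -3.40000, f(2.3) = 2.17700
r₂ = 2.30000 − 2.17700·(2.30000 − 2.00000) / (2.17700 − (-3.40000)) = 2.30000 − (0.65310)/(5.57700) = 2.18289

2.183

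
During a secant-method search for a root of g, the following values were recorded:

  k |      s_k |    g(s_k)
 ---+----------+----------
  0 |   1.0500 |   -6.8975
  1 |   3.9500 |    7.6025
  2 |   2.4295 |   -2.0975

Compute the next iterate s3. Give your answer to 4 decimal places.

s3 = 2.4295 − (-2.0975)·(2.4295 − 3.9500) / (-2.0975 − 7.6025)
   = 2.4295 − (3.189249)/(-9.700000) = 2.758289

2.7583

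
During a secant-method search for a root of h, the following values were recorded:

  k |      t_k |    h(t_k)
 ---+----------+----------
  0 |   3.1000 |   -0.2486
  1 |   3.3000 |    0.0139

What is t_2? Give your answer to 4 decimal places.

3.2894

t_2 = 3.3000 − 0.0139·(3.3000 − 3.1000) / (0.0139 − (-0.2486))
   = 3.3000 − (0.002780)/(0.262500) = 3.289410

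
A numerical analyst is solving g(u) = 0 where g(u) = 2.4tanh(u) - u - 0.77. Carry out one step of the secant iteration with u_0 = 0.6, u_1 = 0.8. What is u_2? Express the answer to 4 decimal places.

0.7548

g(0.6) = -0.081081, g(0.8) = 0.023688
u_2 = 0.800000 − 0.023688·(0.800000 − 0.600000) / (0.023688 − (-0.081081)) = 0.800000 − (0.004738)/(0.104769) = 0.754780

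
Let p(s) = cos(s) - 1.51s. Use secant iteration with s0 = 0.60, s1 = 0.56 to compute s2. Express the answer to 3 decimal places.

0.561

p(0.60) = -0.08066, p(0.56) = 0.00166
s2 = 0.56000 − 0.00166·(0.56000 − 0.60000) / (0.00166 − (-0.08066)) = 0.56000 − (-0.00007)/(0.08232) = 0.56080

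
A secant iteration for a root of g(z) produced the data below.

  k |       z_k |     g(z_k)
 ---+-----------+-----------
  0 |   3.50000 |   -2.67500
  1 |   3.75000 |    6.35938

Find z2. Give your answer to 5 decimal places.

z2 = 3.75000 − 6.35938·(3.75000 − 3.50000) / (6.35938 − (-2.67500))
   = 3.75000 − (1.5898450)/(9.0343800) = 3.5740228

3.57402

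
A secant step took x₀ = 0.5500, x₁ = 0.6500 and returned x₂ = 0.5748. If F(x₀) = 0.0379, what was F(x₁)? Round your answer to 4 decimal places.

The secant line through (0.5500, 0.0379) and (0.6500, F(x₁)) crosses zero at x₂ = 0.5748.
So (0.5500, 0.0379), (0.6500, F(x₁)), (0.5748, 0) are collinear:
F(x₁) = 0.0379 · (0.6500 − 0.5748) / (0.5500 − 0.5748) = 0.0379 · (0.075200)/(-0.024800) = -0.114923

-0.1149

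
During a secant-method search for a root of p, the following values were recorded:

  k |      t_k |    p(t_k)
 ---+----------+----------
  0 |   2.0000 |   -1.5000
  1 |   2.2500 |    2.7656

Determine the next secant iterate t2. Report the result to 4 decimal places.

t2 = 2.2500 − 2.7656·(2.2500 − 2.0000) / (2.7656 − (-1.5000))
   = 2.2500 − (0.691400)/(4.265600) = 2.087913

2.0879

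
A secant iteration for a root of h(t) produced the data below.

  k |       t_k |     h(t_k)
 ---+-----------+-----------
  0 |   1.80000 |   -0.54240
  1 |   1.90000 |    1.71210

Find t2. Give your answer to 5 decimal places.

t2 = 1.90000 − 1.71210·(1.90000 − 1.80000) / (1.71210 − (-0.54240))
   = 1.90000 − (0.1712100)/(2.2545000) = 1.8240585

1.82406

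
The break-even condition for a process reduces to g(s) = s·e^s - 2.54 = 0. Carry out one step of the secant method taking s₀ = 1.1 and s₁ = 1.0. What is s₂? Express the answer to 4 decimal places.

0.9696

g(1.1) = 0.764583, g(1.0) = 0.178282
s₂ = 1.000000 − 0.178282·(1.000000 − 1.100000) / (0.178282 − 0.764583) = 1.000000 − (-0.017828)/(-0.586301) = 0.969592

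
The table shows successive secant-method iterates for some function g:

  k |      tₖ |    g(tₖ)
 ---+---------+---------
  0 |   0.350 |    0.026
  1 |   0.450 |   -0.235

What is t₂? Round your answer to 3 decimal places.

t₂ = 0.450 − (-0.235)·(0.450 − 0.350) / (-0.235 − 0.026)
   = 0.450 − (-0.02350)/(-0.26100) = 0.35996

0.360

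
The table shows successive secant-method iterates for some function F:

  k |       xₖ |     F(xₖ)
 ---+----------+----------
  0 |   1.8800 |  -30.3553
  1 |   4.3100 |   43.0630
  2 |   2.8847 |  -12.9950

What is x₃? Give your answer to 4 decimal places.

3.2151

x₃ = 2.8847 − (-12.9950)·(2.8847 − 4.3100) / (-12.9950 − 43.0630)
   = 2.8847 − (18.521773)/(-56.058000) = 3.215104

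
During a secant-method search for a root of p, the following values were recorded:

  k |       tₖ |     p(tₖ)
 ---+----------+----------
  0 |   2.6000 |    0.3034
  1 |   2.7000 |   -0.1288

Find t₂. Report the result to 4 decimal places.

t₂ = 2.7000 − (-0.1288)·(2.7000 − 2.6000) / (-0.1288 − 0.3034)
   = 2.7000 − (-0.012880)/(-0.432200) = 2.670199

2.6702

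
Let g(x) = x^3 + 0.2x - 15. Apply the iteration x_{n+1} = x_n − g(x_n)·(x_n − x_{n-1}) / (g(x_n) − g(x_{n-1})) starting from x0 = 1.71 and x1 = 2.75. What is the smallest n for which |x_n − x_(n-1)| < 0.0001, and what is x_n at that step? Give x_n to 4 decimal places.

n = 6, x_n = 2.4392

g(1.71) = -9.657789, g(2.75) = 6.346875
x2 = 2.750000 − 6.346875·(1.040000)/(16.004664) = 2.337573;  |Δ| = 0.412427
g(2.337573) = -1.759402
x3 = 2.337573 − (-1.759402)·(-0.412427)/(-8.106277) = 2.427087;  |Δ| = 0.089514
g(2.427087) = -0.217213
x4 = 2.427087 − (-0.217213)·(0.089514)/(1.542190) = 2.439695;  |Δ| = 0.012608
g(2.439695) = 0.009276
x5 = 2.439695 − 0.009276·(0.012608)/(0.226488) = 2.439179;  |Δ| = 0.000516
g(2.439179) = -0.000046
x6 = 2.439179 − (-0.000046)·(-0.000516)/(-0.009321) = 2.439181;  |Δ| = 0.000003
|x6 − x5| = 0.000003 < 0.0001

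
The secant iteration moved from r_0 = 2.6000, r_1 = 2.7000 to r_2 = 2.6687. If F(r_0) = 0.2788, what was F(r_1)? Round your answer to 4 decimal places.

-0.1270

The secant line through (2.6000, 0.2788) and (2.7000, F(r_1)) crosses zero at r_2 = 2.6687.
So (2.6000, 0.2788), (2.7000, F(r_1)), (2.6687, 0) are collinear:
F(r_1) = 0.2788 · (2.7000 − 2.6687) / (2.6000 − 2.6687) = 0.2788 · (0.031300)/(-0.068700) = -0.127022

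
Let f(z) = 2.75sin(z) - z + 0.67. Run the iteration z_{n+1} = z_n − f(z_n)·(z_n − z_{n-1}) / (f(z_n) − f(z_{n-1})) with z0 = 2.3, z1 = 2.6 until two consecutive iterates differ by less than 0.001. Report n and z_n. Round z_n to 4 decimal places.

n = 4, z_n = 2.4416

f(2.3) = 0.420689, f(2.6) = -0.512371
z2 = 2.600000 − (-0.512371)·(0.300000)/(-0.933061) = 2.435261;  |Δ| = 0.164739
f(2.435261) = 0.019619
z3 = 2.435261 − 0.019619·(-0.164739)/(0.531990) = 2.441336;  |Δ| = 0.006075
f(2.441336) = 0.000801
z4 = 2.441336 − 0.000801·(0.006075)/(-0.018818) = 2.441595;  |Δ| = 0.000259
|z4 − z3| = 0.000259 < 0.001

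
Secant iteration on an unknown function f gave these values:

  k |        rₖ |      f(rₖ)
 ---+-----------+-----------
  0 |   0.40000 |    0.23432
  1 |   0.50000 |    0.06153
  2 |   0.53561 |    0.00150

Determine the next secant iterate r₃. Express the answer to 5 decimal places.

0.53650

r₃ = 0.53561 − 0.00150·(0.53561 − 0.50000) / (0.00150 − 0.06153)
   = 0.53561 − (0.0000534)/(-0.0600300) = 0.5364998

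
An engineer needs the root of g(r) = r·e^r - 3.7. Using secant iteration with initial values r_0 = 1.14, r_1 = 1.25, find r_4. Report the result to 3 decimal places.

1.160

g(1.14) = -0.13548, g(1.25) = 0.66293
r_2 = 1.25000 − 0.66293·(1.25000 − 1.14000) / (0.66293 − (-0.13548)) = 1.25000 − (0.07292)/(0.79841) = 1.15867
g(1.15867) = -0.00886
r_3 = 1.15867 − (-0.00886)·(1.15867 − 1.25000) / (-0.00886 − 0.66293) = 1.15867 − (0.00081)/(-0.67179) = 1.15987
g(1.15987) = -0.00057
r_4 = 1.15987 − (-0.00057)·(1.15987 − 1.15867) / (-0.00057 − (-0.00886)) = 1.15987 − (0.00000)/(0.00829) = 1.15995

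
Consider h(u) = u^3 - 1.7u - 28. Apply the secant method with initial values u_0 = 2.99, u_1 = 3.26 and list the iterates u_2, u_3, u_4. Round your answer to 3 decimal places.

3.220, 3.223, 3.223

h(2.99) = -6.35210, h(3.26) = 1.10398
u_2 = 3.26000 − 1.10398·(3.26000 − 2.99000) / (1.10398 − (-6.35210)) = 3.26000 − (0.29807)/(7.45608) = 3.22002
h(3.22002) = -0.08708
u_3 = 3.22002 − (-0.08708)·(3.22002 − 3.26000) / (-0.08708 − 1.10398) = 3.22002 − (0.00348)/(-1.19106) = 3.22295
h(3.22295) = -0.00105
u_4 = 3.22295 − (-0.00105)·(3.22295 − 3.22002) / (-0.00105 − (-0.08708)) = 3.22295 − (0.00000)/(0.08603) = 3.22298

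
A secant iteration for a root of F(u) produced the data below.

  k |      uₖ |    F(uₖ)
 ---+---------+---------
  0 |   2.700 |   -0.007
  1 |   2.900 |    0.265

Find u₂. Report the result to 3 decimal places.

u₂ = 2.900 − 0.265·(2.900 − 2.700) / (0.265 − (-0.007))
   = 2.900 − (0.05300)/(0.27200) = 2.70515

2.705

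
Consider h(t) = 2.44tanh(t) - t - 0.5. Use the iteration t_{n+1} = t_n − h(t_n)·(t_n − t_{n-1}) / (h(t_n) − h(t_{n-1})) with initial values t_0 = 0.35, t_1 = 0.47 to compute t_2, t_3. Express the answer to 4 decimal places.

0.3773, 0.3754

h(0.35) = -0.029244, h(0.47) = 0.099206
t_2 = 0.470000 − 0.099206·(0.470000 − 0.350000) / (0.099206 − (-0.029244)) = 0.470000 − (0.011905)/(0.128450) = 0.377320
h(0.377320) = 0.002002
t_3 = 0.377320 − 0.002002·(0.377320 − 0.470000) / (0.002002 − 0.099206) = 0.377320 − (-0.000186)/(-0.097205) = 0.375411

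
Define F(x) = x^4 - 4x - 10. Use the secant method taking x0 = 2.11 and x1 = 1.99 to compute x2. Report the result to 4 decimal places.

F(2.11) = 1.381194, F(1.99) = -2.277608
x2 = 1.990000 − (-2.277608)·(1.990000 − 2.110000) / (-2.277608 − 1.381194) = 1.990000 − (0.273313)/(-3.658802) = 2.064700

2.0647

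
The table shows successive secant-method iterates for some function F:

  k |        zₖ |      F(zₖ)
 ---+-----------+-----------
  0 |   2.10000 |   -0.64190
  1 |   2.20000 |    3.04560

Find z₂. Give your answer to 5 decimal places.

z₂ = 2.20000 − 3.04560·(2.20000 − 2.10000) / (3.04560 − (-0.64190))
   = 2.20000 − (0.3045600)/(3.6875000) = 2.1174075

2.11741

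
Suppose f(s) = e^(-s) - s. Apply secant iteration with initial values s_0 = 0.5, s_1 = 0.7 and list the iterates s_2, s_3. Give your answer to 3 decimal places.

f(0.5) = 0.10653, f(0.7) = -0.20341
s_2 = 0.70000 − (-0.20341)·(0.70000 − 0.50000) / (-0.20341 − 0.10653) = 0.70000 − (-0.04068)/(-0.30995) = 0.56874
f(0.56874) = -0.00250
s_3 = 0.56874 − (-0.00250)·(0.56874 − 0.70000) / (-0.00250 − (-0.20341)) = 0.56874 − (0.00033)/(0.20091) = 0.56711

0.569, 0.567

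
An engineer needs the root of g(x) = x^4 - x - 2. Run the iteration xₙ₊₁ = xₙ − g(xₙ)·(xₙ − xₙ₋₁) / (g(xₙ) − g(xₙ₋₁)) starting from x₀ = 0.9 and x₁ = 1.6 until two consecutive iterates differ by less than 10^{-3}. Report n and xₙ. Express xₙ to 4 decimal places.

n = 6, xₙ = 1.3532

g(0.9) = -2.243900, g(1.6) = 2.953600
x₂ = 1.600000 − 2.953600·(0.700000)/(5.197500) = 1.202209;  |Δ| = 0.397791
g(1.202209) = -1.113300
x₃ = 1.202209 − (-1.113300)·(-0.397791)/(-4.066900) = 1.311103;  |Δ| = 0.108894
g(1.311103) = -0.356175
x₄ = 1.311103 − (-0.356175)·(0.108894)/(0.757125) = 1.362330;  |Δ| = 0.051227
g(1.362330) = 0.082193
x₅ = 1.362330 − 0.082193·(0.051227)/(0.438368) = 1.352725;  |Δ| = 0.009605
g(1.352725) = -0.004321
x₆ = 1.352725 − (-0.004321)·(-0.009605)/(-0.086513) = 1.353205;  |Δ| = 0.000480
|x₆ − x₅| = 0.000480 < 10^{-3}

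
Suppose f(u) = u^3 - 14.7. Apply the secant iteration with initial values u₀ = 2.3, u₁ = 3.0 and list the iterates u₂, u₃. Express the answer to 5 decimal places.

f(2.3) = -2.5330000, f(3.0) = 12.3000000
u₂ = 3.0000000 − 12.3000000·(3.0000000 − 2.3000000) / (12.3000000 − (-2.5330000)) = 3.0000000 − (8.6100000)/(14.8330000) = 2.4195375
f(2.4195375) = -0.5356359
u₃ = 2.4195375 − (-0.5356359)·(2.4195375 − 3.0000000) / (-0.5356359 − 12.3000000) = 2.4195375 − (0.3109165)/(-12.8356359) = 2.4437604

2.41954, 2.44376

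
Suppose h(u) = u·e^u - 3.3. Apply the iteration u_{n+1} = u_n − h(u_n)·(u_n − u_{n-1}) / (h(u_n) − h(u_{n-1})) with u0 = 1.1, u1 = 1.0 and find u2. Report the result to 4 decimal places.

h(1.1) = 0.004583, h(1.0) = -0.581718
u2 = 1.000000 − (-0.581718)·(1.000000 − 1.100000) / (-0.581718 − 0.004583) = 1.000000 − (0.058172)/(-0.586301) = 1.099218

1.0992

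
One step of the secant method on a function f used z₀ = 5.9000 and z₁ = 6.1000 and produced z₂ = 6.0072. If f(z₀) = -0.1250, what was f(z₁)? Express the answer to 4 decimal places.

0.1082

The secant line through (5.9000, -0.1250) and (6.1000, f(z₁)) crosses zero at z₂ = 6.0072.
So (5.9000, -0.1250), (6.1000, f(z₁)), (6.0072, 0) are collinear:
f(z₁) = -0.1250 · (6.1000 − 6.0072) / (5.9000 − 6.0072) = -0.1250 · (0.092800)/(-0.107200) = 0.108209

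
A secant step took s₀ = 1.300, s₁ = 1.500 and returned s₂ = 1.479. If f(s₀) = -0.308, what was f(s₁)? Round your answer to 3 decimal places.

0.036

The secant line through (1.300, -0.308) and (1.500, f(s₁)) crosses zero at s₂ = 1.479.
So (1.300, -0.308), (1.500, f(s₁)), (1.479, 0) are collinear:
f(s₁) = -0.308 · (1.500 − 1.479) / (1.300 − 1.479) = -0.308 · (0.02100)/(-0.17900) = 0.03613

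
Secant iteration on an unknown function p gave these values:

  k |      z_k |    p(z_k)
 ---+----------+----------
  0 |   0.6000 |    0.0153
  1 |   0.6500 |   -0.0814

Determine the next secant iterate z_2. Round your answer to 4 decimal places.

z_2 = 0.6500 − (-0.0814)·(0.6500 − 0.6000) / (-0.0814 − 0.0153)
   = 0.6500 − (-0.004070)/(-0.096700) = 0.607911

0.6079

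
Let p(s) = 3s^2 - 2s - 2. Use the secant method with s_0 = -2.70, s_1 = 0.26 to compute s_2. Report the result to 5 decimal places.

p(-2.70) = 25.2700000, p(0.26) = -2.3172000
s_2 = 0.2600000 − (-2.3172000)·(0.2600000 − (-2.7000000)) / (-2.3172000 − 25.2700000) = 0.2600000 − (-6.8589120)/(-27.5872000) = 0.0113734

0.01137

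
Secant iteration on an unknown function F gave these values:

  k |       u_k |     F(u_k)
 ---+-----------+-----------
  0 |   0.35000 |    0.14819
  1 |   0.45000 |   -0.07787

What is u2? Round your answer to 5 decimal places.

u2 = 0.45000 − (-0.07787)·(0.45000 − 0.35000) / (-0.07787 − 0.14819)
   = 0.45000 − (-0.0077870)/(-0.2260600) = 0.4155534

0.41555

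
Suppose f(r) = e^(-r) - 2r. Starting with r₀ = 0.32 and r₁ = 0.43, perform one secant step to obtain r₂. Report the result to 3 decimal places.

f(0.32) = 0.08615, f(0.43) = -0.20949
r₂ = 0.43000 − (-0.20949)·(0.43000 − 0.32000) / (-0.20949 − 0.08615) = 0.43000 − (-0.02304)/(-0.29564) = 0.35205

0.352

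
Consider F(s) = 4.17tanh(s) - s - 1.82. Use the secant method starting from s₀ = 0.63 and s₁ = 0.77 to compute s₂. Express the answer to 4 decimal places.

F(0.63) = -0.122922, F(0.77) = 0.107696
s₂ = 0.770000 − 0.107696·(0.770000 − 0.630000) / (0.107696 − (-0.122922)) = 0.770000 − (0.015077)/(0.230618) = 0.704622

0.7046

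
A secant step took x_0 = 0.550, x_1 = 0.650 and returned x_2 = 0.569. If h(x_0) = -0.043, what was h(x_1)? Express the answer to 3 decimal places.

0.183

The secant line through (0.550, -0.043) and (0.650, h(x_1)) crosses zero at x_2 = 0.569.
So (0.550, -0.043), (0.650, h(x_1)), (0.569, 0) are collinear:
h(x_1) = -0.043 · (0.650 − 0.569) / (0.550 − 0.569) = -0.043 · (0.08100)/(-0.01900) = 0.18332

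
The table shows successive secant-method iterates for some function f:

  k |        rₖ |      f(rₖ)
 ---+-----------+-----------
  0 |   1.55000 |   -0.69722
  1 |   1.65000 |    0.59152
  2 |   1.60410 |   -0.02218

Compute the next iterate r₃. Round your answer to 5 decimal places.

1.60576

r₃ = 1.60410 − (-0.02218)·(1.60410 − 1.65000) / (-0.02218 − 0.59152)
   = 1.60410 − (0.0010181)/(-0.6137000) = 1.6057589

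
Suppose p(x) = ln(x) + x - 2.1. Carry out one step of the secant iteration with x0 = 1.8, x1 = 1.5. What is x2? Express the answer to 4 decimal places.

p(1.8) = 0.287787, p(1.5) = -0.194535
x2 = 1.500000 − (-0.194535)·(1.500000 − 1.800000) / (-0.194535 − 0.287787) = 1.500000 − (0.058360)/(-0.482322) = 1.620999

1.6210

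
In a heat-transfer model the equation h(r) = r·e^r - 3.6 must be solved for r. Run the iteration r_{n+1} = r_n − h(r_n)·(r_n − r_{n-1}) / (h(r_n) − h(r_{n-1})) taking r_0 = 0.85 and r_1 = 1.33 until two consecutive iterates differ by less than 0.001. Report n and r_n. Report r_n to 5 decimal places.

h(0.85) = -1.6113002, h(1.33) = 1.4287877
r_2 = 1.3300000 − 1.4287877·(0.4800000)/(3.0400879) = 1.1044085;  |Δ| = 0.2255915
h(1.1044085) = -0.2675148
r_3 = 1.1044085 − (-0.2675148)·(-0.2255915)/(-1.6963025) = 1.1399853;  |Δ| = 0.0355768
h(1.1399853) = -0.0355824
r_4 = 1.1399853 − (-0.0355824)·(0.0355768)/(0.2319324) = 1.1454434;  |Δ| = 0.0054581
h(1.1454434) = 0.0010851
r_5 = 1.1454434 − 0.0010851·(0.0054581)/(0.0366675) = 1.1452819;  |Δ| = 0.0001615
|r_5 − r_4| = 0.0001615 < 0.001

n = 5, r_n = 1.14528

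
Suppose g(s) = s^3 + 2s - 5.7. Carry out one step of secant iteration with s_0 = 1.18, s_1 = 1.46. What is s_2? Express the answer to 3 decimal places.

1.414

g(1.18) = -1.69697, g(1.46) = 0.33214
s_2 = 1.46000 − 0.33214·(1.46000 − 1.18000) / (0.33214 − (-1.69697)) = 1.46000 − (0.09300)/(2.02910) = 1.41417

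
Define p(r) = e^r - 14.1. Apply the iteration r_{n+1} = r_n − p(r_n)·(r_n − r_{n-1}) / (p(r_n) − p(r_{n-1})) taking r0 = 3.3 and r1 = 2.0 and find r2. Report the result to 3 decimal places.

2.442

p(3.3) = 13.01264, p(2.0) = -6.71094
r2 = 2.00000 − (-6.71094)·(2.00000 − 3.30000) / (-6.71094 − 13.01264) = 2.00000 − (8.72423)/(-19.72358) = 2.44232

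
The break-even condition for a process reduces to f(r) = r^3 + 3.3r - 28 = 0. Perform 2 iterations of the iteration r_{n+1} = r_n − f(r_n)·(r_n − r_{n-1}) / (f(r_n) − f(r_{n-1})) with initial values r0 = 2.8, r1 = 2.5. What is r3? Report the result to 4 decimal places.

f(2.8) = 3.192000, f(2.5) = -4.125000
r2 = 2.500000 − (-4.125000)·(2.500000 − 2.800000) / (-4.125000 − 3.192000) = 2.500000 − (1.237500)/(-7.317000) = 2.669127
f(2.669127) = -0.176390
r3 = 2.669127 − (-0.176390)·(2.669127 − 2.500000) / (-0.176390 − (-4.125000)) = 2.669127 − (-0.029832)/(3.948610) = 2.676682

2.6767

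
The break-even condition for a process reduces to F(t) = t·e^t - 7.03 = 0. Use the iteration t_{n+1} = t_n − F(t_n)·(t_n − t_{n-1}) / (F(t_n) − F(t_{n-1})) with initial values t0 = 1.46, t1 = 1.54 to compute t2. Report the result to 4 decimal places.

F(1.46) = -0.743299, F(1.54) = 0.153469
t2 = 1.540000 − 0.153469·(1.540000 − 1.460000) / (0.153469 − (-0.743299)) = 1.540000 − (0.012278)/(0.896768) = 1.526309

1.5263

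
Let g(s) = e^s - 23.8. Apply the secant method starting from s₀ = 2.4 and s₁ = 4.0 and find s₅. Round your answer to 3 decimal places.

g(2.4) = -12.77682, g(4.0) = 30.79815
s₂ = 4.00000 − 30.79815·(4.00000 − 2.40000) / (30.79815 − (-12.77682)) = 4.00000 − (49.27704)/(43.57497) = 2.86914
g(2.86914) = -6.17808
s₃ = 2.86914 − (-6.17808)·(2.86914 − 4.00000) / (-6.17808 − 30.79815) = 2.86914 − (6.98652)/(-36.97623) = 3.05809
g(3.05809) = -2.51314
s₄ = 3.05809 − (-2.51314)·(3.05809 − 2.86914) / (-2.51314 − (-6.17808)) = 3.05809 − (-0.47485)/(3.66494) = 3.18766
g(3.18766) = 0.43154
s₅ = 3.18766 − 0.43154·(3.18766 − 3.05809) / (0.43154 − (-2.51314)) = 3.18766 − (0.05591)/(2.94469) = 3.16867

3.169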